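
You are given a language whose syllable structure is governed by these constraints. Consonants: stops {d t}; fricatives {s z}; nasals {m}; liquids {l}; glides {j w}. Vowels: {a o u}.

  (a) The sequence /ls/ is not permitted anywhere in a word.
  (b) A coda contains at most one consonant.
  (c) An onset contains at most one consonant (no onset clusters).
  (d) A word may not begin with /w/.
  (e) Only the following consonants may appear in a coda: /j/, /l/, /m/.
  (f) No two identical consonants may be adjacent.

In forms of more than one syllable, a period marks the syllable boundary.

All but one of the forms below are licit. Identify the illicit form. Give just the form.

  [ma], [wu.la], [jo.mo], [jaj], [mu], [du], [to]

[wu.la]

[ma] — σ1 onset /m/, coda /∅/ ok → licit
[wu.la] — violates constraint (d): word begins with /w/ → illicit
[jo.mo] — σ1 onset /j/, coda /∅/ ok; σ2 onset /m/, coda /∅/ ok → licit
[jaj] — σ1 onset /j/, coda /j/ ok → licit
[mu] — σ1 onset /m/, coda /∅/ ok → licit
[du] — σ1 onset /d/, coda /∅/ ok → licit
[to] — σ1 onset /t/, coda /∅/ ok → licit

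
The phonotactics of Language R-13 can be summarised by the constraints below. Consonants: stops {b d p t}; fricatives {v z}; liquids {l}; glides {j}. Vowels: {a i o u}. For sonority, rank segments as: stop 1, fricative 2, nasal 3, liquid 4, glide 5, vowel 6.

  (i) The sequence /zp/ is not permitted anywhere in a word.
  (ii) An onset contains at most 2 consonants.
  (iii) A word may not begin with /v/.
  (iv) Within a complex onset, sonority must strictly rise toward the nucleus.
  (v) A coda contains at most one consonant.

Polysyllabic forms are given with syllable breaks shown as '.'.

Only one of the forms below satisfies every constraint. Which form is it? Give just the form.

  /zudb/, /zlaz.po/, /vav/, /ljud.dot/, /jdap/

/zudb/ — violates constraint (v): syllable 1 coda /db/ has 2 consonants (> 1) → phonotactically illegal
/zlaz.po/ — violates constraint (i): contains banned sequence /zp/ → phonotactically illegal
/vav/ — violates constraint (iii): word begins with /v/ → phonotactically illegal
/ljud.dot/ — σ1 onset /lj/ (4→5 rises), coda /d/ ok; σ2 onset /d/, coda /t/ ok → phonotactically legal
/jdap/ — violates constraint (iv): syllable 1 onset /jd/: /j/ (glide, 5) → /d/ (stop, 1) does not rise → phonotactically illegal

/ljud.dot/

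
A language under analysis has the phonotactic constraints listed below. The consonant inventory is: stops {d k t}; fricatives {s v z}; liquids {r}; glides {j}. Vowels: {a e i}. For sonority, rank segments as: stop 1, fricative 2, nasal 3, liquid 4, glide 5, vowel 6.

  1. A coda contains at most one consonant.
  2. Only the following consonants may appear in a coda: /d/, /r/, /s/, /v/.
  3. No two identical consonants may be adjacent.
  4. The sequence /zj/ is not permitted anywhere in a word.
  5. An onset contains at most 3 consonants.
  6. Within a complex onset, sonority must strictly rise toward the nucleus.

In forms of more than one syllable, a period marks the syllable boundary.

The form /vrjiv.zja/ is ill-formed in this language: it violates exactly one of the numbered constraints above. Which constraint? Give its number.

/vrjiv.zja/: contains banned sequence /zj/.
This is a violation of constraint 4: "The sequence /zj/ is not permitted anywhere in a word."
The remaining constraints (1, 2, 3, 5, 6) are satisfied.

4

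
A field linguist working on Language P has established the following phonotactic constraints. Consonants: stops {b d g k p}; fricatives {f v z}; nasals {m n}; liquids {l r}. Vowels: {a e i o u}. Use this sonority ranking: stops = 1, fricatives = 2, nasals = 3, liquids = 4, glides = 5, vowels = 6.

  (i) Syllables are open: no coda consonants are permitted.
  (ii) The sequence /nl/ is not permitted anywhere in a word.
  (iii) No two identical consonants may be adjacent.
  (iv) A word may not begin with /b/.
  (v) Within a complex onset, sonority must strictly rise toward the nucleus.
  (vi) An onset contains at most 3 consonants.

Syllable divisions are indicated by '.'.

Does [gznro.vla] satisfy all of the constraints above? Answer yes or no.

no

[gznro.vla] — violates constraint (vi): syllable 1 onset /gznr/ has 4 consonants (> 3) → phonotactically illegal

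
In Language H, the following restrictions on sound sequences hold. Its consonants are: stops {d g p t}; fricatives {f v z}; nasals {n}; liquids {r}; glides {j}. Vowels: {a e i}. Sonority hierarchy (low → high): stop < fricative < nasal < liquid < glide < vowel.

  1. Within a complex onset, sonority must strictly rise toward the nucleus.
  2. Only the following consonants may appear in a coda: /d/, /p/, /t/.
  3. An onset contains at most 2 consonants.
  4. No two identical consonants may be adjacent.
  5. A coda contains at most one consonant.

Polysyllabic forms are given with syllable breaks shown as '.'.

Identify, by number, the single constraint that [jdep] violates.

[jdep]: syllable 1 onset /jd/: /j/ (glide, 5) → /d/ (stop, 1) does not rise.
This is a violation of constraint 1: "Within a complex onset, sonority must strictly rise toward the nucleus."
The remaining constraints (2, 3, 4, 5) are satisfied.

1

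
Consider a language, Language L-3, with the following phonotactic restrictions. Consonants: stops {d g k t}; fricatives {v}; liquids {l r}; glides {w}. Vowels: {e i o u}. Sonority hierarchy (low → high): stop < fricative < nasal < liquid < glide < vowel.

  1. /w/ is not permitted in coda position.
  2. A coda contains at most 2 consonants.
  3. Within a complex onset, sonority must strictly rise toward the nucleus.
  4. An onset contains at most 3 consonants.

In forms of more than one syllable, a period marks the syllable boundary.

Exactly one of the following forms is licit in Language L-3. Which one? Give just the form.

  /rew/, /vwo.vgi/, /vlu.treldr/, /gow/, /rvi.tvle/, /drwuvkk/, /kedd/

/kedd/

/rew/ — violates constraint 1: syllable 1 coda contains /w/ → illicit
/vwo.vgi/ — violates constraint 3: syllable 2 onset /vg/: /v/ (fricative, 2) → /g/ (stop, 1) does not rise → illicit
/vlu.treldr/ — violates constraint 2: syllable 2 coda /ldr/ has 3 consonants (> 2) → illicit
/gow/ — violates constraint 1: syllable 1 coda contains /w/ → illicit
/rvi.tvle/ — violates constraint 3: syllable 1 onset /rv/: /r/ (liquid, 4) → /v/ (fricative, 2) does not rise → illicit
/drwuvkk/ — violates constraint 2: syllable 1 coda /vkk/ has 3 consonants (> 2) → illicit
/kedd/ — σ1 onset /k/, coda /dd/ (2C) ok → licit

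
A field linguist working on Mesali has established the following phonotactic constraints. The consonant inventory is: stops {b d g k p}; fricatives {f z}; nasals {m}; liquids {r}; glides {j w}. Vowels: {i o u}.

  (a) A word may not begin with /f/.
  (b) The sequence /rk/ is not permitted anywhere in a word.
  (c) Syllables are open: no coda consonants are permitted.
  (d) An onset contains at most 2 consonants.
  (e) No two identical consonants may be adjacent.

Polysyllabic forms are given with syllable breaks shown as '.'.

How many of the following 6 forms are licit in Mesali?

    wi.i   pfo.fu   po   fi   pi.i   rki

wi.i — σ1 onset /w/, coda /∅/ ok; σ2 onset /∅/, coda /∅/ ok → licit
pfo.fu — σ1 onset /pf/ (2C), coda /∅/ ok; σ2 onset /f/, coda /∅/ ok → licit
po — σ1 onset /p/, coda /∅/ ok → licit
fi — violates constraint (a): word begins with /f/ → illicit
pi.i — σ1 onset /p/, coda /∅/ ok; σ2 onset /∅/, coda /∅/ ok → licit
rki — violates constraint (b): contains banned sequence /rk/ → illicit
Licit: wi.i, pfo.fu, po, pi.i → 4.

4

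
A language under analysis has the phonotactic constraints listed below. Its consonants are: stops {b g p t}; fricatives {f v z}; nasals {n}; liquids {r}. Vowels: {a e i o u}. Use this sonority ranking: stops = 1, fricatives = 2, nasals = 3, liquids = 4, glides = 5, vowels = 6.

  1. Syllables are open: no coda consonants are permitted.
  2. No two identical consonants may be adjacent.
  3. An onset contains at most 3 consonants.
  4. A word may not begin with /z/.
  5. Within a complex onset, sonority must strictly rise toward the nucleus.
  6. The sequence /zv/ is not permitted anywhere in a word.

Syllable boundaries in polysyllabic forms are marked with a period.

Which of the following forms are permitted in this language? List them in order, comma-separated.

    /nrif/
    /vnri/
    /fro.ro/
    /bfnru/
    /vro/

/nrif/ — violates constraint 1: syllable 1 coda /f/ has 1 consonant (> 0) → not permitted
/vnri/ — σ1 onset /vnr/ (2→3→4 rises), coda /∅/ ok → permitted
/fro.ro/ — σ1 onset /fr/ (2→4 rises), coda /∅/ ok; σ2 onset /r/, coda /∅/ ok → permitted
/bfnru/ — violates constraint 3: syllable 1 onset /bfnr/ has 4 consonants (> 3) → not permitted
/vro/ — σ1 onset /vr/ (2→4 rises), coda /∅/ ok → permitted

/vnri/, /fro.ro/, /vro/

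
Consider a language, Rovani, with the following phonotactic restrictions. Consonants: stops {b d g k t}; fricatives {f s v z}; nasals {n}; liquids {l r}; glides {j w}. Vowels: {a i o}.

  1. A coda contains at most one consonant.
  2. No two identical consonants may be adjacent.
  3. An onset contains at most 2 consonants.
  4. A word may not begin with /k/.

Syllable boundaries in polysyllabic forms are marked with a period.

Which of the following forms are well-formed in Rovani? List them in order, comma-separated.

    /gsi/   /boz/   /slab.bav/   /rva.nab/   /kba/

/gsi/, /boz/, /rva.nab/

/gsi/ — σ1 onset /gs/ (2C), coda /∅/ ok → well-formed
/boz/ — σ1 onset /b/, coda /z/ ok → well-formed
/slab.bav/ — violates constraint 2: adjacent identical consonants /bb/ → ill-formed
/rva.nab/ — σ1 onset /rv/ (2C), coda /∅/ ok; σ2 onset /n/, coda /b/ ok → well-formed
/kba/ — violates constraint 4: word begins with /k/ → ill-formed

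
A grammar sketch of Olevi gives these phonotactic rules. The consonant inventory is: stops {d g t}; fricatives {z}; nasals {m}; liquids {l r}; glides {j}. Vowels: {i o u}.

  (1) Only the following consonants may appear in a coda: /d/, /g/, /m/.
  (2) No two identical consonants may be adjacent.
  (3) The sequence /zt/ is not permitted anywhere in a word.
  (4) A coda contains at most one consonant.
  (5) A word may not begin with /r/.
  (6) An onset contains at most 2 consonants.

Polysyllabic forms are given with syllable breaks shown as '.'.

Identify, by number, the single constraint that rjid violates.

5

rjid: word begins with /r/.
This is a violation of constraint 5: "A word may not begin with /r/."
The remaining constraints (1, 2, 3, 4, 6) are satisfied.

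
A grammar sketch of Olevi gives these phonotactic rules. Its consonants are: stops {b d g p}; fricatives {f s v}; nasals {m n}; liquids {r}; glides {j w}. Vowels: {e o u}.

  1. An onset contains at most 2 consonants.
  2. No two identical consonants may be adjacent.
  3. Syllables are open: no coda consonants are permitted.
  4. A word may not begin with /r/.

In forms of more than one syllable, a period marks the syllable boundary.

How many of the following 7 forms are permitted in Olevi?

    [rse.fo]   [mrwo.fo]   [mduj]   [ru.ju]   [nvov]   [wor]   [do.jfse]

0

[rse.fo] — violates constraint 4: word begins with /r/ → not permitted
[mrwo.fo] — violates constraint 1: syllable 1 onset /mrw/ has 3 consonants (> 2) → not permitted
[mduj] — violates constraint 3: syllable 1 coda /j/ has 1 consonant (> 0) → not permitted
[ru.ju] — violates constraint 4: word begins with /r/ → not permitted
[nvov] — violates constraint 3: syllable 1 coda /v/ has 1 consonant (> 0) → not permitted
[wor] — violates constraint 3: syllable 1 coda /r/ has 1 consonant (> 0) → not permitted
[do.jfse] — violates constraint 1: syllable 2 onset /jfs/ has 3 consonants (> 2) → not permitted
No form is permitted → 0.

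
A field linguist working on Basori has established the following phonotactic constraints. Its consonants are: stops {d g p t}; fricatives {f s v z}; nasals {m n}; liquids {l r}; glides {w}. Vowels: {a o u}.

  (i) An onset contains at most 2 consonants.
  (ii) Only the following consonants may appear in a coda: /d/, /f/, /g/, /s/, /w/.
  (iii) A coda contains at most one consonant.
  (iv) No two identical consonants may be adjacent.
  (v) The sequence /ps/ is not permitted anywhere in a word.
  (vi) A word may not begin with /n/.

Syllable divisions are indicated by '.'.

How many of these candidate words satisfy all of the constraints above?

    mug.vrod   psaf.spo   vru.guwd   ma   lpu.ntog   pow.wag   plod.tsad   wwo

4

mug.vrod — σ1 onset /m/, coda /g/ ok; σ2 onset /vr/ (2C), coda /d/ ok → licit
psaf.spo — violates constraint (v): contains banned sequence /ps/ → illicit
vru.guwd — violates constraint (iii): syllable 2 coda /wd/ has 2 consonants (> 1) → illicit
ma — σ1 onset /m/, coda /∅/ ok → licit
lpu.ntog — σ1 onset /lp/ (2C), coda /∅/ ok; σ2 onset /nt/ (2C), coda /g/ ok → licit
pow.wag — violates constraint (iv): adjacent identical consonants /ww/ → illicit
plod.tsad — σ1 onset /pl/ (2C), coda /d/ ok; σ2 onset /ts/ (2C), coda /d/ ok → licit
wwo — violates constraint (iv): adjacent identical consonants /ww/ → illicit
Licit: mug.vrod, ma, lpu.ntog, plod.tsad → 4.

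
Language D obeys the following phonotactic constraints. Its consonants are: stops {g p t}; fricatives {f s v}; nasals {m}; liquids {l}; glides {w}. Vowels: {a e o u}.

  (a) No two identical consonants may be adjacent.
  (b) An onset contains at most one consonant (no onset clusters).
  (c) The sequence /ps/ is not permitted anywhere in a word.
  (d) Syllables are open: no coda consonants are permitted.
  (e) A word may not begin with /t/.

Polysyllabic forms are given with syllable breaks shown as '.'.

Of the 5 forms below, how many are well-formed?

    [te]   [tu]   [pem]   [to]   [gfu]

0

[te] — violates constraint (e): word begins with /t/ → ill-formed
[tu] — violates constraint (e): word begins with /t/ → ill-formed
[pem] — violates constraint (d): syllable 1 coda /m/ has 1 consonant (> 0) → ill-formed
[to] — violates constraint (e): word begins with /t/ → ill-formed
[gfu] — violates constraint (b): syllable 1 onset /gf/ has 2 consonants (> 1) → ill-formed
No form is well-formed → 0.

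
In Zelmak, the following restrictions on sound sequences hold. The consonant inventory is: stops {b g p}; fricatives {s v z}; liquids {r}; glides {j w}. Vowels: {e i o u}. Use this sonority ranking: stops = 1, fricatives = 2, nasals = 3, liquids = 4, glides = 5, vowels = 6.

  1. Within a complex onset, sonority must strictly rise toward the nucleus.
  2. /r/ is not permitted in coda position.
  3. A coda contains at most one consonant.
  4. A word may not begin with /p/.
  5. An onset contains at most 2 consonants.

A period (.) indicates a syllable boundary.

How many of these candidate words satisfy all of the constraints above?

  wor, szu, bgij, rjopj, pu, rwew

1

wor — violates constraint 2: syllable 1 coda contains /r/ → phonotactically illegal
szu — violates constraint 1: syllable 1 onset /sz/: /s/ (fricative, 2) → /z/ (fricative, 2) does not rise → phonotactically illegal
bgij — violates constraint 1: syllable 1 onset /bg/: /b/ (stop, 1) → /g/ (stop, 1) does not rise → phonotactically illegal
rjopj — violates constraint 3: syllable 1 coda /pj/ has 2 consonants (> 1) → phonotactically illegal
pu — violates constraint 4: word begins with /p/ → phonotactically illegal
rwew — σ1 onset /rw/ (4→5 rises), coda /w/ ok → phonotactically legal
Phonotactically legal: rwew → 1.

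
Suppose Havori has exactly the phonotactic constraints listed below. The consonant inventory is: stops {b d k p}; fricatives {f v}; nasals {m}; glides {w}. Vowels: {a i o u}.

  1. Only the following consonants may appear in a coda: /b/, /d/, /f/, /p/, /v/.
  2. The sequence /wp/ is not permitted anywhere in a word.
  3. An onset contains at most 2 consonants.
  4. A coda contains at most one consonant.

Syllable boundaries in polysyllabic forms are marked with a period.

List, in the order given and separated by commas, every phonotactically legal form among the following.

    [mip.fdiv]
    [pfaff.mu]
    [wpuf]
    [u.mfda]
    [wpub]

[mip.fdiv] — σ1 onset /m/, coda /p/ ok; σ2 onset /fd/ (2C), coda /v/ ok → phonotactically legal
[pfaff.mu] — violates constraint 4: syllable 1 coda /ff/ has 2 consonants (> 1) → phonotactically illegal
[wpuf] — violates constraint 2: contains banned sequence /wp/ → phonotactically illegal
[u.mfda] — violates constraint 3: syllable 2 onset /mfd/ has 3 consonants (> 2) → phonotactically illegal
[wpub] — violates constraint 2: contains banned sequence /wp/ → phonotactically illegal

[mip.fdiv]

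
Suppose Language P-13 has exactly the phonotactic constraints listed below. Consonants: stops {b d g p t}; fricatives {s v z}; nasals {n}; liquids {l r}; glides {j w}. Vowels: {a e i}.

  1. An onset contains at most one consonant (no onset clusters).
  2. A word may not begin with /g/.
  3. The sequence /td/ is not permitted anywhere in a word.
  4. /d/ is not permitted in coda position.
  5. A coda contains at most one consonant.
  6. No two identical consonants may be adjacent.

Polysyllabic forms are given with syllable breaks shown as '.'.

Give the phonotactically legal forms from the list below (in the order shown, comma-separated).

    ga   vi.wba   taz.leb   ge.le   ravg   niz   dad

ga — violates constraint 2: word begins with /g/ → phonotactically illegal
vi.wba — violates constraint 1: syllable 2 onset /wb/ has 2 consonants (> 1) → phonotactically illegal
taz.leb — σ1 onset /t/, coda /z/ ok; σ2 onset /l/, coda /b/ ok → phonotactically legal
ge.le — violates constraint 2: word begins with /g/ → phonotactically illegal
ravg — violates constraint 5: syllable 1 coda /vg/ has 2 consonants (> 1) → phonotactically illegal
niz — σ1 onset /n/, coda /z/ ok → phonotactically legal
dad — violates constraint 4: syllable 1 coda contains /d/ → phonotactically illegal

taz.leb, niz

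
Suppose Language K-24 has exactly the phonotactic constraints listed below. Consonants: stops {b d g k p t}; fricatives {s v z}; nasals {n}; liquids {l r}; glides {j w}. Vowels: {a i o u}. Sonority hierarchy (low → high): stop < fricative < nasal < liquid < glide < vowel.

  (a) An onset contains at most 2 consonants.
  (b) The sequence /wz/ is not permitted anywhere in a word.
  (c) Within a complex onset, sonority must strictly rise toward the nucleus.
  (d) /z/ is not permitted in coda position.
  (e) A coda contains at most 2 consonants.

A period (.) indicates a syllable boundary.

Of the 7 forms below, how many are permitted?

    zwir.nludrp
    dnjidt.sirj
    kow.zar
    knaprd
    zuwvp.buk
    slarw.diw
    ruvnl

1

zwir.nludrp — violates constraint (e): syllable 2 coda /drp/ has 3 consonants (> 2) → not permitted
dnjidt.sirj — violates constraint (a): syllable 1 onset /dnj/ has 3 consonants (> 2) → not permitted
kow.zar — violates constraint (b): contains banned sequence /wz/ → not permitted
knaprd — violates constraint (e): syllable 1 coda /prd/ has 3 consonants (> 2) → not permitted
zuwvp.buk — violates constraint (e): syllable 1 coda /wvp/ has 3 consonants (> 2) → not permitted
slarw.diw — σ1 onset /sl/ (2→4 rises), coda /rw/ (2C) ok; σ2 onset /d/, coda /w/ ok → permitted
ruvnl — violates constraint (e): syllable 1 coda /vnl/ has 3 consonants (> 2) → not permitted
Permitted: slarw.diw → 1.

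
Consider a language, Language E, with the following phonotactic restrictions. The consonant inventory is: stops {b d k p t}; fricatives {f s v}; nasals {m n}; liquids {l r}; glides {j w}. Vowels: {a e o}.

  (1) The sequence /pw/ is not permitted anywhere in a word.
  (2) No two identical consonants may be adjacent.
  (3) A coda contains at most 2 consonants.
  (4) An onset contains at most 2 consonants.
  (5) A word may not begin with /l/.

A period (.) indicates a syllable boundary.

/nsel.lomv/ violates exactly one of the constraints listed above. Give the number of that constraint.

2

/nsel.lomv/: adjacent identical consonants /ll/.
This is a violation of constraint 2: "No two identical consonants may be adjacent."
The remaining constraints (1, 3, 4, 5) are satisfied.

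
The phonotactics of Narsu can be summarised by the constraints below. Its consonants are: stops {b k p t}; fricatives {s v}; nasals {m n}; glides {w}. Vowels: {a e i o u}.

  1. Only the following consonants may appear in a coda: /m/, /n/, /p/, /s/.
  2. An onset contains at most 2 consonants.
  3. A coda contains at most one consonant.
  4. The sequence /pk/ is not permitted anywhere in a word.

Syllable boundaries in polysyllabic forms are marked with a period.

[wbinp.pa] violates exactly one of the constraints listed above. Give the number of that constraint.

3

[wbinp.pa]: syllable 1 coda /np/ has 2 consonants (> 1).
This is a violation of constraint 3: "A coda contains at most one consonant."
The remaining constraints (1, 2, 4) are satisfied.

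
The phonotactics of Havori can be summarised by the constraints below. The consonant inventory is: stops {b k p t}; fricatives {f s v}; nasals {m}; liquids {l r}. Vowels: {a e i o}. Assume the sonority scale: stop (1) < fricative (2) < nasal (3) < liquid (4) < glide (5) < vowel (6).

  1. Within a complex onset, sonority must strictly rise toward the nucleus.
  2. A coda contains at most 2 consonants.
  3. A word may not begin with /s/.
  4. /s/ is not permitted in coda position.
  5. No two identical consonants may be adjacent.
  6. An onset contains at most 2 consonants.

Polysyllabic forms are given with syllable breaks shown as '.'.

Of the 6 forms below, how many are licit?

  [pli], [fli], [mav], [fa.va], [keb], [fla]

[pli] — σ1 onset /pl/ (1→4 rises), coda /∅/ ok → licit
[fli] — σ1 onset /fl/ (2→4 rises), coda /∅/ ok → licit
[mav] — σ1 onset /m/, coda /v/ ok → licit
[fa.va] — σ1 onset /f/, coda /∅/ ok; σ2 onset /v/, coda /∅/ ok → licit
[keb] — σ1 onset /k/, coda /b/ ok → licit
[fla] — σ1 onset /fl/ (2→4 rises), coda /∅/ ok → licit
Licit: [pli], [fli], [mav], [fa.va], [keb], [fla] → 6.

6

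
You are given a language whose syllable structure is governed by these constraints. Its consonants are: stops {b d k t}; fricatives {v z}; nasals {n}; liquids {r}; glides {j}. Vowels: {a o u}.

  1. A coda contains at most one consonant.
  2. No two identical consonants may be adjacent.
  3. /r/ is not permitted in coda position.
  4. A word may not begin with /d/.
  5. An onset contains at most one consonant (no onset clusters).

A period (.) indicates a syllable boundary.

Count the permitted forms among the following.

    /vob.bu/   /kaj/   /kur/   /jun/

2

/vob.bu/ — violates constraint 2: adjacent identical consonants /bb/ → not permitted
/kaj/ — σ1 onset /k/, coda /j/ ok → permitted
/kur/ — violates constraint 3: syllable 1 coda contains /r/ → not permitted
/jun/ — σ1 onset /j/, coda /n/ ok → permitted
Permitted: /kaj/, /jun/ → 2.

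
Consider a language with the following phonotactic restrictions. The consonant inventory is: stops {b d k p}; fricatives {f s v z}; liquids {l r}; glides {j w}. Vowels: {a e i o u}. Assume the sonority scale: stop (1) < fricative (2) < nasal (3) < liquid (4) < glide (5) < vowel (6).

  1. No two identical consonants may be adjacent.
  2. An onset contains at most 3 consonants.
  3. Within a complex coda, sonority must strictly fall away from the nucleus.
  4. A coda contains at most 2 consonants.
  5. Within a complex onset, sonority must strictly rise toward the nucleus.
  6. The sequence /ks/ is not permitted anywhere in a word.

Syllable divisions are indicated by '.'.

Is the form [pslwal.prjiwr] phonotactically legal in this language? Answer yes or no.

[pslwal.prjiwr] — violates constraint 2: syllable 1 onset /pslw/ has 4 consonants (> 3) → phonotactically illegal

no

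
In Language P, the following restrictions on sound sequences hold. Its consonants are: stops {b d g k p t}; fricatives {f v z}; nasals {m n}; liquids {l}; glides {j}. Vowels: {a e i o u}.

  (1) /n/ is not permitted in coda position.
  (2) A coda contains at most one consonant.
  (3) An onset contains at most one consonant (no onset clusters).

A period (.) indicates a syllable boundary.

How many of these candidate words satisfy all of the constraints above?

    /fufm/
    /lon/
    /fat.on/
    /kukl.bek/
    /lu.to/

/fufm/ — violates constraint 2: syllable 1 coda /fm/ has 2 consonants (> 1) → ill-formed
/lon/ — violates constraint 1: syllable 1 coda contains /n/ → ill-formed
/fat.on/ — violates constraint 1: syllable 2 coda contains /n/ → ill-formed
/kukl.bek/ — violates constraint 2: syllable 1 coda /kl/ has 2 consonants (> 1) → ill-formed
/lu.to/ — σ1 onset /l/, coda /∅/ ok; σ2 onset /t/, coda /∅/ ok → well-formed
Well-formed: /lu.to/ → 1.

1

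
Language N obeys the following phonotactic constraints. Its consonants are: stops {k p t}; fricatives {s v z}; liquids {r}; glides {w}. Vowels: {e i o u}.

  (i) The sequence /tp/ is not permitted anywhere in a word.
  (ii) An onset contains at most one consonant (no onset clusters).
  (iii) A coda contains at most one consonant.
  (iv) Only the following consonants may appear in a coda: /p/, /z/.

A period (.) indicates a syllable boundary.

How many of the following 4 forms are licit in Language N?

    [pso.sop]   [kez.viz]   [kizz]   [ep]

2

[pso.sop] — violates constraint (ii): syllable 1 onset /ps/ has 2 consonants (> 1) → illicit
[kez.viz] — σ1 onset /k/, coda /z/ ok; σ2 onset /v/, coda /z/ ok → licit
[kizz] — violates constraint (iii): syllable 1 coda /zz/ has 2 consonants (> 1) → illicit
[ep] — σ1 onset /∅/, coda /p/ ok → licit
Licit: [kez.viz], [ep] → 2.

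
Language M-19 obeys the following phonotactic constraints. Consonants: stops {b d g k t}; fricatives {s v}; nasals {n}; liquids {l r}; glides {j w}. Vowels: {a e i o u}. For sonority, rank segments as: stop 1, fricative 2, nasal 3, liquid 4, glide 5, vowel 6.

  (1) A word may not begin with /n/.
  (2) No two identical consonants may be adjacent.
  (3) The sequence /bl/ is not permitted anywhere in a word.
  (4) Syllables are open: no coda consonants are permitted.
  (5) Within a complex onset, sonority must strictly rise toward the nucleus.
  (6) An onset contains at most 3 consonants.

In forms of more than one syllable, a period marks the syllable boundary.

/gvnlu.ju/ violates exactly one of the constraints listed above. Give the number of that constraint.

/gvnlu.ju/: syllable 1 onset /gvnl/ has 4 consonants (> 3).
This is a violation of constraint 6: "An onset contains at most 3 consonants."
The remaining constraints (1, 2, 3, 4, 5) are satisfied.

6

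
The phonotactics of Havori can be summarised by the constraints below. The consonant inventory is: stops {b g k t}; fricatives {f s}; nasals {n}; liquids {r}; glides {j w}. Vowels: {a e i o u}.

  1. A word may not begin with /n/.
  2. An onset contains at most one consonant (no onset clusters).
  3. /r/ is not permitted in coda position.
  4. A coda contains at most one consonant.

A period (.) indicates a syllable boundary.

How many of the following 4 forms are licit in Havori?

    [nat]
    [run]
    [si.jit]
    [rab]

[nat] — violates constraint 1: word begins with /n/ → illicit
[run] — σ1 onset /r/, coda /n/ ok → licit
[si.jit] — σ1 onset /s/, coda /∅/ ok; σ2 onset /j/, coda /t/ ok → licit
[rab] — σ1 onset /r/, coda /b/ ok → licit
Licit: [run], [si.jit], [rab] → 3.

3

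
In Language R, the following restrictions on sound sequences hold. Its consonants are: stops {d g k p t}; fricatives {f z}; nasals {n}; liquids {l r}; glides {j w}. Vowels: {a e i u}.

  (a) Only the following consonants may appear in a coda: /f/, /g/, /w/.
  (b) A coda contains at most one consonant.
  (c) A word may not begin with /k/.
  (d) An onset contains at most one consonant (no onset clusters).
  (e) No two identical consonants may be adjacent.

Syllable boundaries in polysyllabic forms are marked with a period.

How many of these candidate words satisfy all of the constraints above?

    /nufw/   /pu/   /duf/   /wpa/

/nufw/ — violates constraint (b): syllable 1 coda /fw/ has 2 consonants (> 1) → ill-formed
/pu/ — σ1 onset /p/, coda /∅/ ok → well-formed
/duf/ — σ1 onset /d/, coda /f/ ok → well-formed
/wpa/ — violates constraint (d): syllable 1 onset /wp/ has 2 consonants (> 1) → ill-formed
Well-formed: /pu/, /duf/ → 2.

2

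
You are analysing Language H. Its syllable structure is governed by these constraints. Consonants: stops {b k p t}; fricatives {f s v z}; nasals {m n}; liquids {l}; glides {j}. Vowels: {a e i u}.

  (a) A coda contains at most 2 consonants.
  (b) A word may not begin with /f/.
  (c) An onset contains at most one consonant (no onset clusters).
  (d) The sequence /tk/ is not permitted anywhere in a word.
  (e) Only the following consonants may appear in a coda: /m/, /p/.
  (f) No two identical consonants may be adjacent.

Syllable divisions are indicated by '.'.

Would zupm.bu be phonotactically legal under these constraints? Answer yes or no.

zupm.bu — σ1 onset /z/, coda /pm/ (2C) ok; σ2 onset /b/, coda /∅/ ok → phonotactically legal

yes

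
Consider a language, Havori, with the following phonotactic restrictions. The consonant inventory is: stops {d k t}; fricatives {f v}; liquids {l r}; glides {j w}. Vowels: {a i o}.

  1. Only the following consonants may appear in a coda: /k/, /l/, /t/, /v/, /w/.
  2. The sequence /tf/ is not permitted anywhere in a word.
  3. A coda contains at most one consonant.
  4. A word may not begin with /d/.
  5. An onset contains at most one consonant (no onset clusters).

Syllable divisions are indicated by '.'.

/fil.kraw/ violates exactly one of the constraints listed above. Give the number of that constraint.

5

/fil.kraw/: syllable 2 onset /kr/ has 2 consonants (> 1).
This is a violation of constraint 5: "An onset contains at most one consonant (no onset clusters)."
The remaining constraints (1, 2, 3, 4) are satisfied.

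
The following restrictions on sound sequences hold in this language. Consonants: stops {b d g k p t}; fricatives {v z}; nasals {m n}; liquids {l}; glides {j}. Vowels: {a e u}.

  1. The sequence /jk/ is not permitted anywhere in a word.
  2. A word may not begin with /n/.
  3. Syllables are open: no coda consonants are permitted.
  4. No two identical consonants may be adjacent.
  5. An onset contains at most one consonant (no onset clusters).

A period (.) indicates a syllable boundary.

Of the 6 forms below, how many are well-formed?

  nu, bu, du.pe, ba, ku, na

4

nu — violates constraint 2: word begins with /n/ → ill-formed
bu — σ1 onset /b/, coda /∅/ ok → well-formed
du.pe — σ1 onset /d/, coda /∅/ ok; σ2 onset /p/, coda /∅/ ok → well-formed
ba — σ1 onset /b/, coda /∅/ ok → well-formed
ku — σ1 onset /k/, coda /∅/ ok → well-formed
na — violates constraint 2: word begins with /n/ → ill-formed
Well-formed: bu, du.pe, ba, ku → 4.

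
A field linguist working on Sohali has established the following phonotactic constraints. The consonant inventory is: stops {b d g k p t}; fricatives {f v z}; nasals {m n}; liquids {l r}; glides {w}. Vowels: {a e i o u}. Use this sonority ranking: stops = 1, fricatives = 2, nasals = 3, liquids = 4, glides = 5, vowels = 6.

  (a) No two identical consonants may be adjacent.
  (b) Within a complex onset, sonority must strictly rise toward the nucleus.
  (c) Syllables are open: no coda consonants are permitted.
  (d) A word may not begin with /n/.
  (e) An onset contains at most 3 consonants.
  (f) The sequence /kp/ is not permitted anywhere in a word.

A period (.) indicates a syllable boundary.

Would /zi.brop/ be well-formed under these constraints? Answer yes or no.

/zi.brop/ — violates constraint (c): syllable 2 coda /p/ has 1 consonant (> 0) → ill-formed

no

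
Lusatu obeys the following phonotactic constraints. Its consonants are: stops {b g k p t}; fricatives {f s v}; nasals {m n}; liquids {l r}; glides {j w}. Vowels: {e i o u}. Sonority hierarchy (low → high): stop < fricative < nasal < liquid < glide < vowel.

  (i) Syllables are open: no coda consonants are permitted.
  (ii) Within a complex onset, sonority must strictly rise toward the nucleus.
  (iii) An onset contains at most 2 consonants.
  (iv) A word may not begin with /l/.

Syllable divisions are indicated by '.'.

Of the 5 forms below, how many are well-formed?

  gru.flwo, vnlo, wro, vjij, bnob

gru.flwo — violates constraint (iii): syllable 2 onset /flw/ has 3 consonants (> 2) → ill-formed
vnlo — violates constraint (iii): syllable 1 onset /vnl/ has 3 consonants (> 2) → ill-formed
wro — violates constraint (ii): syllable 1 onset /wr/: /w/ (glide, 5) → /r/ (liquid, 4) does not rise → ill-formed
vjij — violates constraint (i): syllable 1 coda /j/ has 1 consonant (> 0) → ill-formed
bnob — violates constraint (i): syllable 1 coda /b/ has 1 consonant (> 0) → ill-formed
No form is well-formed → 0.

0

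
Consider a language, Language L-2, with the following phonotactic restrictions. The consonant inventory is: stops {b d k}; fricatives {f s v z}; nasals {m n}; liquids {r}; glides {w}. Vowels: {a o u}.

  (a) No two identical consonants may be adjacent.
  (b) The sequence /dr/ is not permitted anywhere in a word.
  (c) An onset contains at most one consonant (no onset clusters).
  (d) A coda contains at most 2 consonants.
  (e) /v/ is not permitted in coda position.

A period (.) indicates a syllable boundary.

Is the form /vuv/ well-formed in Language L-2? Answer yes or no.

no

/vuv/ — violates constraint (e): syllable 1 coda contains /v/ → ill-formed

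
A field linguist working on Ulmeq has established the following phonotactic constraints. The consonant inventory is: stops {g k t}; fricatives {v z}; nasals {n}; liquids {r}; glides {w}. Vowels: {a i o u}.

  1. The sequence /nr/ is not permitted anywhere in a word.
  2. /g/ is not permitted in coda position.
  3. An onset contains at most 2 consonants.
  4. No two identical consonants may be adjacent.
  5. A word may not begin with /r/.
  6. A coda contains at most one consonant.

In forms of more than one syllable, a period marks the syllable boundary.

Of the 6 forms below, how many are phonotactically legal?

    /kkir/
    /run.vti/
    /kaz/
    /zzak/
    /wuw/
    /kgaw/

/kkir/ — violates constraint 4: adjacent identical consonants /kk/ → phonotactically illegal
/run.vti/ — violates constraint 5: word begins with /r/ → phonotactically illegal
/kaz/ — σ1 onset /k/, coda /z/ ok → phonotactically legal
/zzak/ — violates constraint 4: adjacent identical consonants /zz/ → phonotactically illegal
/wuw/ — σ1 onset /w/, coda /w/ ok → phonotactically legal
/kgaw/ — σ1 onset /kg/ (2C), coda /w/ ok → phonotactically legal
Phonotactically legal: /kaz/, /wuw/, /kgaw/ → 3.

3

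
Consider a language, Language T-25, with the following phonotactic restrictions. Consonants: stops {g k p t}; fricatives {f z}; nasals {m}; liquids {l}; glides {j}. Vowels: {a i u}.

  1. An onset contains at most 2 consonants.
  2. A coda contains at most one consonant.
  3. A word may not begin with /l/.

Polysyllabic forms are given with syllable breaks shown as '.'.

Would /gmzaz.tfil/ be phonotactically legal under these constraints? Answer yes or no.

no

/gmzaz.tfil/ — violates constraint 1: syllable 1 onset /gmz/ has 3 consonants (> 2) → phonotactically illegal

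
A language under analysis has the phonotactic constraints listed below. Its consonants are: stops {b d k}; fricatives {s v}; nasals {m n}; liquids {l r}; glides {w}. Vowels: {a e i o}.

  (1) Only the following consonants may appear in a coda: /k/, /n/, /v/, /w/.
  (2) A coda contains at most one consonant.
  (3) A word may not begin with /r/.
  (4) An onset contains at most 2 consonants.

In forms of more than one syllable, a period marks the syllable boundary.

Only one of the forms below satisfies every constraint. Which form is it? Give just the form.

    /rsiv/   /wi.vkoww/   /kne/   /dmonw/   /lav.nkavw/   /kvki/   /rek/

/kne/

/rsiv/ — violates constraint 3: word begins with /r/ → not permitted
/wi.vkoww/ — violates constraint 2: syllable 2 coda /ww/ has 2 consonants (> 1) → not permitted
/kne/ — σ1 onset /kn/ (2C), coda /∅/ ok → permitted
/dmonw/ — violates constraint 2: syllable 1 coda /nw/ has 2 consonants (> 1) → not permitted
/lav.nkavw/ — violates constraint 2: syllable 2 coda /vw/ has 2 consonants (> 1) → not permitted
/kvki/ — violates constraint 4: syllable 1 onset /kvk/ has 3 consonants (> 2) → not permitted
/rek/ — violates constraint 3: word begins with /r/ → not permitted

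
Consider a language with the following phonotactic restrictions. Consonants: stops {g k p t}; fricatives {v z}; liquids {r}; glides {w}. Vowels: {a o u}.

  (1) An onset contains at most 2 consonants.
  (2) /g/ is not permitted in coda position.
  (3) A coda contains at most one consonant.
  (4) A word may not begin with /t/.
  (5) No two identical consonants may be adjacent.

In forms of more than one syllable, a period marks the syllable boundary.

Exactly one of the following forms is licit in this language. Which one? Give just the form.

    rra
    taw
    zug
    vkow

rra — violates constraint 5: adjacent identical consonants /rr/ → illicit
taw — violates constraint 4: word begins with /t/ → illicit
zug — violates constraint 2: syllable 1 coda contains /g/ → illicit
vkow — σ1 onset /vk/ (2C), coda /w/ ok → licit

vkow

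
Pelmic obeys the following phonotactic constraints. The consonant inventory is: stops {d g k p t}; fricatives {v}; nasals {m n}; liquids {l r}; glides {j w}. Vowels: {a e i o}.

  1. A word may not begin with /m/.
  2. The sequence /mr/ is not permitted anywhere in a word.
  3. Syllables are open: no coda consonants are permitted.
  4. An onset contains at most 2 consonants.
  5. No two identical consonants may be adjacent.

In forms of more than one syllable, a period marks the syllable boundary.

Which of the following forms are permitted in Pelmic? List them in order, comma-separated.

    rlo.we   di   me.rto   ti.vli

rlo.we — σ1 onset /rl/ (2C), coda /∅/ ok; σ2 onset /w/, coda /∅/ ok → permitted
di — σ1 onset /d/, coda /∅/ ok → permitted
me.rto — violates constraint 1: word begins with /m/ → not permitted
ti.vli — σ1 onset /t/, coda /∅/ ok; σ2 onset /vl/ (2C), coda /∅/ ok → permitted

rlo.we, di, ti.vli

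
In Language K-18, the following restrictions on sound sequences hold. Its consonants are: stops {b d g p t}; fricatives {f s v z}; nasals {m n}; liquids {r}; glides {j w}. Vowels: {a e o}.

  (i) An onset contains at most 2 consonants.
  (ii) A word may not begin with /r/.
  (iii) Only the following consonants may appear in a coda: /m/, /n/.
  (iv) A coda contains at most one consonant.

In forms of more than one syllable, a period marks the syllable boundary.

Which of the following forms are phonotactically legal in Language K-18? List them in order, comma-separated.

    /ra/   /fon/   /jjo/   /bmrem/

/fon/, /jjo/

/ra/ — violates constraint (ii): word begins with /r/ → phonotactically illegal
/fon/ — σ1 onset /f/, coda /n/ ok → phonotactically legal
/jjo/ — σ1 onset /jj/ (2C), coda /∅/ ok → phonotactically legal
/bmrem/ — violates constraint (i): syllable 1 onset /bmr/ has 3 consonants (> 2) → phonotactically illegal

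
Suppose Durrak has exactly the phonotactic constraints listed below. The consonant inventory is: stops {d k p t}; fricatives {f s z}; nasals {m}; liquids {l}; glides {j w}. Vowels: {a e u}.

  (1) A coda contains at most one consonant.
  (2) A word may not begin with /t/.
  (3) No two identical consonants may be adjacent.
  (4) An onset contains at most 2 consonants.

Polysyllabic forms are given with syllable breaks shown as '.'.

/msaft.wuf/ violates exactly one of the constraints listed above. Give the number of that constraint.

1

/msaft.wuf/: syllable 1 coda /ft/ has 2 consonants (> 1).
This is a violation of constraint 1: "A coda contains at most one consonant."
The remaining constraints (2, 3, 4) are satisfied.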